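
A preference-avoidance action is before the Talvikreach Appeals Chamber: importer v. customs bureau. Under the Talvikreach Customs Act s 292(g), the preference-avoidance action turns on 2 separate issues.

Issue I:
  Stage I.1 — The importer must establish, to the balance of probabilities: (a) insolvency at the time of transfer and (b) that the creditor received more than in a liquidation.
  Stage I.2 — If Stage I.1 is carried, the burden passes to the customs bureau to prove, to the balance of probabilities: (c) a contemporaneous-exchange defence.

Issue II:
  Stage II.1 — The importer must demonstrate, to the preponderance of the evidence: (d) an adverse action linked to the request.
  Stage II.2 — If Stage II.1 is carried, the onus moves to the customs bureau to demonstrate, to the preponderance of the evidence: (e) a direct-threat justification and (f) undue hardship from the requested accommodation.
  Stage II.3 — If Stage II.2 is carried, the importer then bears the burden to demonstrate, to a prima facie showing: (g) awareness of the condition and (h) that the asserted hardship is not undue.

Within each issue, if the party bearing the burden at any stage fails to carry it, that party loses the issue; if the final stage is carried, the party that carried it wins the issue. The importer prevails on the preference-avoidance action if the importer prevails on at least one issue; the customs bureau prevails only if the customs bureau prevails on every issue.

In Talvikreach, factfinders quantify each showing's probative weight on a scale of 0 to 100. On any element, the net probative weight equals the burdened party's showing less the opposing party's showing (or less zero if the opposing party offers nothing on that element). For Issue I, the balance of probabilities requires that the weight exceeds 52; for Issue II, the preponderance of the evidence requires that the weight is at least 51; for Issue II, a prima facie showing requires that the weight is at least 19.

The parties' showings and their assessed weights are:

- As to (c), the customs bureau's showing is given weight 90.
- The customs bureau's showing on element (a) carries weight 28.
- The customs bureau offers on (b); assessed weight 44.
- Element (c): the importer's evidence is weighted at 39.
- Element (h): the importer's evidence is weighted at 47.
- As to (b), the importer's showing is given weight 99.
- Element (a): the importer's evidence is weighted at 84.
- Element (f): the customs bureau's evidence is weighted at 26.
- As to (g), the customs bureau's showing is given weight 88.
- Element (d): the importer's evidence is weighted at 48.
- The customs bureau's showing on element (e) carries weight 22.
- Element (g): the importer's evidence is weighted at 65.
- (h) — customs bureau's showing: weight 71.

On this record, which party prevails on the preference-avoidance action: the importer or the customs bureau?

— Issue I —
Stage I.1 — burden on importer; standard: the balance of probabilities (weight exceeds 52).
    (a): 84 − 28 = 56 > 52 [met]
    (b): 99 − 44 = 55 > 52 [met]
  Stage I.1 carried; the burden shifts to the customs bureau.
Stage I.2 — burden on customs bureau; standard: the balance of probabilities (weight exceeds 52).
    (c): 90 − 39 = 51 ≤ 52 [not met]
  Stage I.2 not carried; the customs bureau fails its burden.
The analysis ends at Stage I.2; the importer prevails on this issue.
— Issue II —
Stage II.1 — burden on importer; standard: the preponderance of the evidence (weight is at least 51).
    (d): 48 < 51 [not met]
  The importer does not carry Stage II.1.
So the customs bureau prevails on this issue.
Per-issue: Issue I → importer; Issue II → customs bureau. The importer must prevail on at least one issue; overall, the importer prevails.

importer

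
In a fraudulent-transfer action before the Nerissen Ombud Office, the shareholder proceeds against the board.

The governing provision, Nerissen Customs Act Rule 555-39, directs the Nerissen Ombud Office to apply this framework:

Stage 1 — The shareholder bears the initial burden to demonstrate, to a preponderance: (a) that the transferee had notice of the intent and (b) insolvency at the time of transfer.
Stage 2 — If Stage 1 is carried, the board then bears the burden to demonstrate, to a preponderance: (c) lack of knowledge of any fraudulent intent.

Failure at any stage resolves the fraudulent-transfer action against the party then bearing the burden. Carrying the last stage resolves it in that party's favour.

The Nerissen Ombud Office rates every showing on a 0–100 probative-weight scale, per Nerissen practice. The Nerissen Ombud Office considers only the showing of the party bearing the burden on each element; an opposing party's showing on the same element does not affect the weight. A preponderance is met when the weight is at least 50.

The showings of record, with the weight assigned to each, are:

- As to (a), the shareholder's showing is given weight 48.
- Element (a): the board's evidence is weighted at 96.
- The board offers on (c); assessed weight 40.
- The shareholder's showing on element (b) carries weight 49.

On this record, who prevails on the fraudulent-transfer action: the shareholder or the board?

board

Stage 1 (shareholder, a preponderance, weight is at least 50): (a) 48 (board's 96 disregarded) < 50 — fails; (b) 49 < 50 — fails.
  Not every element is met, so the shareholder fails to carry Stage 1.
The board prevails.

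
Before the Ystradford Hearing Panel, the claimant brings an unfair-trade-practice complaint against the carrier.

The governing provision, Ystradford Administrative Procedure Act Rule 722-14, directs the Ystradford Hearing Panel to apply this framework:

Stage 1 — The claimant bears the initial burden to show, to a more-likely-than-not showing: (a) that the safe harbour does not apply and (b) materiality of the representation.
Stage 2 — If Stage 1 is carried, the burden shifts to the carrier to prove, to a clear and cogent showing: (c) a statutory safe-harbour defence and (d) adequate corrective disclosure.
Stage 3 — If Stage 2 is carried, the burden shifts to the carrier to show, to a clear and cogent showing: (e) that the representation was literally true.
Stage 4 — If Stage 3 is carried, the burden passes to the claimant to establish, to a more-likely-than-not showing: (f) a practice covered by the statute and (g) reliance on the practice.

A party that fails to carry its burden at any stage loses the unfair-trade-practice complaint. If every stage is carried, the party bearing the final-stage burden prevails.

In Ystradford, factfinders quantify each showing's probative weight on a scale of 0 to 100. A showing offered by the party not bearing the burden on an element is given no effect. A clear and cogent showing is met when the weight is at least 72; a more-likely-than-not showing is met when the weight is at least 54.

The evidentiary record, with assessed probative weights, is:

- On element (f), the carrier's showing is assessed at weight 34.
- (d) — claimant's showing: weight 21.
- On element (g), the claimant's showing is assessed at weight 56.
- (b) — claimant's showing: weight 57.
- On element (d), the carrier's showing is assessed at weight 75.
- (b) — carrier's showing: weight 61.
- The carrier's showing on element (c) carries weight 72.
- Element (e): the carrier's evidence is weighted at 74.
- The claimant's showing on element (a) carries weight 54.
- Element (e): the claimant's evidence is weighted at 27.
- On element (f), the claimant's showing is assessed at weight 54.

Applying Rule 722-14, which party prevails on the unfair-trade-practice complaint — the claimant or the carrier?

claimant

Stage 1 (claimant, a more-likely-than-not showing, weight is at least 54): (a) 54 ≥ 54 — meets; (b) 57 (carrier's 61 disregarded) ≥ 54 — meets.
  All elements met. The burden passes to the carrier.
Stage 2 (carrier, a clear and cogent showing, weight is at least 72): (c) 72 ≥ 72 — meets; (d) 75 (claimant's 21 disregarded) ≥ 72 — meets.
  Stage 2 carried; the burden remains with the carrier.
Stage 3 (carrier, a clear and cogent showing, weight is at least 72): (e) 74 (claimant's 27 disregarded) ≥ 72 — meets.
  Stage 3 carried; the burden shifts to the claimant.
Stage 4 (claimant, a more-likely-than-not showing, weight is at least 54): (f) 54 (carrier's 34 disregarded) ≥ 54 — meets; (g) 56 ≥ 54 — meets.
  All elements met at the final stage.
With every stage satisfied, the claimant prevails.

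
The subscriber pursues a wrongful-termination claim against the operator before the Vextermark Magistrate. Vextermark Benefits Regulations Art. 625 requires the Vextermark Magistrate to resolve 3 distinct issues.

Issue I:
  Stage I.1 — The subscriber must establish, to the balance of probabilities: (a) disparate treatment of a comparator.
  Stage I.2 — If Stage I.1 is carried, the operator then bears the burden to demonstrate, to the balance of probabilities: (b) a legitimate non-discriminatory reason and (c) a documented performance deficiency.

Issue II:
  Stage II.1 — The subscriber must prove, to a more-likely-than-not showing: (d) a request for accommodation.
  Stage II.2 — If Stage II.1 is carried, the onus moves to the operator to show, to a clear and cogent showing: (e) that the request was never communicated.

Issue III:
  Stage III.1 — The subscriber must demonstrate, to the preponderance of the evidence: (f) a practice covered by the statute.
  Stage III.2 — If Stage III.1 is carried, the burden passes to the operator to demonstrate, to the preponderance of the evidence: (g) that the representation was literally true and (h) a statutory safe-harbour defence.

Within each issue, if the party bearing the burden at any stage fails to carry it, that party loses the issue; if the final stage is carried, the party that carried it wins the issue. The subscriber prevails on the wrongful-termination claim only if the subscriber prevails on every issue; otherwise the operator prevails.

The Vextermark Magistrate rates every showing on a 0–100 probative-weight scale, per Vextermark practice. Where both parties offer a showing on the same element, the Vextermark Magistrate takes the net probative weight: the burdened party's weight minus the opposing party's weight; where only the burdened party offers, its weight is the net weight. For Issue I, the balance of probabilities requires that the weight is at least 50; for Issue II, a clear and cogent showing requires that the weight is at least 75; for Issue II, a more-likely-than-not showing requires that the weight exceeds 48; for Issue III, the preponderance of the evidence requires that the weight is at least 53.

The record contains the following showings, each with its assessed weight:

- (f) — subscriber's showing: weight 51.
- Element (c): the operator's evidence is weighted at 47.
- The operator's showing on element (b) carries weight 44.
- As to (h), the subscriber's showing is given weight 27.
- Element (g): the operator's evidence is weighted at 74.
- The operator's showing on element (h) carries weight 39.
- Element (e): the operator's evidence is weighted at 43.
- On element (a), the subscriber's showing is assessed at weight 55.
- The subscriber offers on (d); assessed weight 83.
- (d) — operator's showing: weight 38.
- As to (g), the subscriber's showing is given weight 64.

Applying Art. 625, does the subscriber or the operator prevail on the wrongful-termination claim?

operator

— Issue I —
At Stage I.1 the subscriber must meet the balance of probabilities (weight is at least 50): on (a) the weight is 55, ≥ 50, so (a) meets the standard.
  Stage I.1 carried; the burden shifts to the operator.
At Stage I.2 the operator must meet the balance of probabilities (weight is at least 50): on (b) the weight is 44, which does not reach 50, so (b) does not meet the standard; on (c) the weight is 47, < 50, so (c) does not meet the standard.
  Stage I.2 not carried; the operator fails its burden.
So the subscriber prevails on this issue.
— Issue II —
At Stage II.1 the subscriber must meet a more-likely-than-not showing (weight exceeds 48): on (d) the weight is 83 less the opposing 38 gives net 45, which does not exceed 48, so (d) does not meet the standard.
  Stage II.1 not carried; the subscriber fails its burden.
The operator prevails on this issue.
— Issue III —
Stage III.1 — burden on subscriber; standard: the preponderance of the evidence (weight is at least 53).
    (f): 51 < 53 [not met]
  The subscriber does not carry Stage III.1.
The operator prevails on this issue.
Per-issue: Issue I → subscriber; Issue II → operator; Issue III → operator. The subscriber must prevail on every issue; overall, the operator prevails.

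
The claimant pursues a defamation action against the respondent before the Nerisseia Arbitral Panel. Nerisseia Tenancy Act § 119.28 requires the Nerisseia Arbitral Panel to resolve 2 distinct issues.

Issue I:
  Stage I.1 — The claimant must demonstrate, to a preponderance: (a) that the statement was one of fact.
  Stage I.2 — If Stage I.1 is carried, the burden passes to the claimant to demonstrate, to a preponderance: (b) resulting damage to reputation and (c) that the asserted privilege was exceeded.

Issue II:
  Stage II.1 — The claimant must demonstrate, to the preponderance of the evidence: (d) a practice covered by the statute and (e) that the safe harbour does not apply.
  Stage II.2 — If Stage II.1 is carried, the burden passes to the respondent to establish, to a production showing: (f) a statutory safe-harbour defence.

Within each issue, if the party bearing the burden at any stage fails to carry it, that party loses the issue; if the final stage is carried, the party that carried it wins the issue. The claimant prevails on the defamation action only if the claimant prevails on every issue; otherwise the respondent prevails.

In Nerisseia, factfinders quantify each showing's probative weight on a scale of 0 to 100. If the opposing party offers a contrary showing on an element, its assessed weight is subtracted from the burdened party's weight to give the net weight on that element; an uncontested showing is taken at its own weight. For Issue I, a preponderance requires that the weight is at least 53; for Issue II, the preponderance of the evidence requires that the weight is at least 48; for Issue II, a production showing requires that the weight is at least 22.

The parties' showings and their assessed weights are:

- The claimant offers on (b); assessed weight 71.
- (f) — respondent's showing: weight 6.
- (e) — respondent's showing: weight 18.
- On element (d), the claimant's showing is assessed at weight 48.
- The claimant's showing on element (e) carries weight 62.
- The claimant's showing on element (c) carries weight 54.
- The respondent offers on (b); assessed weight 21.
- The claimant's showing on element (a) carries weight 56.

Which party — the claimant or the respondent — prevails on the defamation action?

respondent

— Issue I —
Stage I.1 — burden on claimant; standard: a preponderance (weight is at least 53).
    (a): 56 ≥ 53 [met]
  All elements met. The claimant retains the burden for Stage I.2.
Stage I.2 — burden on claimant; standard: a preponderance (weight is at least 53).
    (b): 71 − 21 = 50 < 53 [not met]
    (c): 54 ≥ 53 [met]
  Stage I.2 not carried; the claimant fails its burden.
The respondent prevails on this issue.
— Issue II —
Stage II.1 — burden on claimant; standard: the preponderance of the evidence (weight is at least 48).
    (d): 48 ≥ 48 [met]
    (e): 62 − 18 = 44 < 48 [not met]
  Stage II.1 not carried; the claimant fails its burden.
The respondent prevails on this issue.
Per-issue: Issue I → respondent; Issue II → respondent. The claimant must prevail on every issue; overall, the respondent prevails.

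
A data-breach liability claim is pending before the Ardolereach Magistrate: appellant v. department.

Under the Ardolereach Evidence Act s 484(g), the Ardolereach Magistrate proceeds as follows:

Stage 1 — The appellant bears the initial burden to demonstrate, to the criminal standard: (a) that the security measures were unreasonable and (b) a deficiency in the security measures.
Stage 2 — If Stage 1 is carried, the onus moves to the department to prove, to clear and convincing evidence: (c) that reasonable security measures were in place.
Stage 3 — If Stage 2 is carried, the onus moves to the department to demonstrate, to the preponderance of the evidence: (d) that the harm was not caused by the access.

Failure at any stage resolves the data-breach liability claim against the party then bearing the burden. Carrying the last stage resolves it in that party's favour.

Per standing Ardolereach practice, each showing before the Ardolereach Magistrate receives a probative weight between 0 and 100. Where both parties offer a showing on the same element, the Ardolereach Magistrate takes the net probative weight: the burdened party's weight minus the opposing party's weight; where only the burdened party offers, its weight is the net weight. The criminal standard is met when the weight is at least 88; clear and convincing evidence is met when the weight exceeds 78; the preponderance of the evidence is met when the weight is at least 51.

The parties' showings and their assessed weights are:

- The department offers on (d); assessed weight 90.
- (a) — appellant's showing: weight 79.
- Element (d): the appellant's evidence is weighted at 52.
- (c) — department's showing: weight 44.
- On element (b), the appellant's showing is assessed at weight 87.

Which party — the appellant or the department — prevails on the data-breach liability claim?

department

Stage 1 — burden on appellant; standard: the criminal standard (weight is at least 88).
    (a): 79 < 88 [not met]
    (b): 87 < 88 [not met]
  The appellant does not carry Stage 1.
The analysis ends at Stage 1; the department prevails.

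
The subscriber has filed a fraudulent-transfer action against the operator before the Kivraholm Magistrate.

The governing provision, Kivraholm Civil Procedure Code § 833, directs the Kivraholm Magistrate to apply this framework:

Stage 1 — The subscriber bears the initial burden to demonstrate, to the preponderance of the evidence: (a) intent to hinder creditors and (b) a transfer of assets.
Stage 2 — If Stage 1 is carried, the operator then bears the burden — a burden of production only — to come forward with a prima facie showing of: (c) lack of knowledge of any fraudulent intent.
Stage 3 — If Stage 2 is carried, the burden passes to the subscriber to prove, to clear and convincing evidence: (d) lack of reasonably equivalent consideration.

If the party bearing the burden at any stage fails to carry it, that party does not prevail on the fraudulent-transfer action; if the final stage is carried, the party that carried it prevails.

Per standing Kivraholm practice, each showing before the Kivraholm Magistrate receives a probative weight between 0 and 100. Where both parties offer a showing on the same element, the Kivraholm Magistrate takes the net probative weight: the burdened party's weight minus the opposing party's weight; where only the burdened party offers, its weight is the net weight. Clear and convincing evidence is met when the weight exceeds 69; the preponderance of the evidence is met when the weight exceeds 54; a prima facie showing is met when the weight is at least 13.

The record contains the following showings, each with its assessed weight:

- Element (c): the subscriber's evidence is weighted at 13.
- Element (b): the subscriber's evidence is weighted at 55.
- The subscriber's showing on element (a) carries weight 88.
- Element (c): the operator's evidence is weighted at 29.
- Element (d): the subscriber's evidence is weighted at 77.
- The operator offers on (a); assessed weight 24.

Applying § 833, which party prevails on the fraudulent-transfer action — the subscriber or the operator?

At Stage 1 the subscriber must meet the preponderance of the evidence (weight exceeds 54): on (a) the weight is 88 less the opposing 24 gives net 64, which does exceed 54, so (a) meets the standard; on (b) the weight is 55, which does exceed 54, so (b) meets the standard.
  All elements met. The burden passes to the operator.
At Stage 2 the operator must meet a prima facie showing (weight is at least 13): on (c) the weight is 29 less the opposing 13 gives net 16, which does reach 13, so (c) meets the standard.
  Stage 2 carried; the burden shifts to the subscriber.
At Stage 3 the subscriber must meet clear and convincing evidence (weight exceeds 69): on (d) the weight is 77, > 69, so (d) meets the standard.
  The subscriber carries the last stage.
Every stage carried; the subscriber prevails.

subscriber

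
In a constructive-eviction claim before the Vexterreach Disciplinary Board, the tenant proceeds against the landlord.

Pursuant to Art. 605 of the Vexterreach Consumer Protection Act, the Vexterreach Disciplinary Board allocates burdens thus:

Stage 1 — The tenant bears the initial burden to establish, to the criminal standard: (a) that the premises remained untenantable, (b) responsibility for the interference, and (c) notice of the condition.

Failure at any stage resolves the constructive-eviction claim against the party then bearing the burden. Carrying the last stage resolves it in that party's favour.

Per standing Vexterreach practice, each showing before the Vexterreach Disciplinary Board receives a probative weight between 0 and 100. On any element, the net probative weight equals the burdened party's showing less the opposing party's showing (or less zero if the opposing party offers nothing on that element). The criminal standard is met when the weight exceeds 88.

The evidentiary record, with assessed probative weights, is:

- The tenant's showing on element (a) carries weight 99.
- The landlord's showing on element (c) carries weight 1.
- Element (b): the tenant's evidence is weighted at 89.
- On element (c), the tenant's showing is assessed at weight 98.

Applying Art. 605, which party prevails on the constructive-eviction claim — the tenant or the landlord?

Stage 1 — burden on tenant; standard: the criminal standard (weight exceeds 88).
    (a): 99 > 88 [met]
    (b): 89 > 88 [met]
    (c): 98 − 1 = 97 > 88 [met]
  Stage 1 carried; the final stage is satisfied.
All stages carried — the tenant prevails.

tenant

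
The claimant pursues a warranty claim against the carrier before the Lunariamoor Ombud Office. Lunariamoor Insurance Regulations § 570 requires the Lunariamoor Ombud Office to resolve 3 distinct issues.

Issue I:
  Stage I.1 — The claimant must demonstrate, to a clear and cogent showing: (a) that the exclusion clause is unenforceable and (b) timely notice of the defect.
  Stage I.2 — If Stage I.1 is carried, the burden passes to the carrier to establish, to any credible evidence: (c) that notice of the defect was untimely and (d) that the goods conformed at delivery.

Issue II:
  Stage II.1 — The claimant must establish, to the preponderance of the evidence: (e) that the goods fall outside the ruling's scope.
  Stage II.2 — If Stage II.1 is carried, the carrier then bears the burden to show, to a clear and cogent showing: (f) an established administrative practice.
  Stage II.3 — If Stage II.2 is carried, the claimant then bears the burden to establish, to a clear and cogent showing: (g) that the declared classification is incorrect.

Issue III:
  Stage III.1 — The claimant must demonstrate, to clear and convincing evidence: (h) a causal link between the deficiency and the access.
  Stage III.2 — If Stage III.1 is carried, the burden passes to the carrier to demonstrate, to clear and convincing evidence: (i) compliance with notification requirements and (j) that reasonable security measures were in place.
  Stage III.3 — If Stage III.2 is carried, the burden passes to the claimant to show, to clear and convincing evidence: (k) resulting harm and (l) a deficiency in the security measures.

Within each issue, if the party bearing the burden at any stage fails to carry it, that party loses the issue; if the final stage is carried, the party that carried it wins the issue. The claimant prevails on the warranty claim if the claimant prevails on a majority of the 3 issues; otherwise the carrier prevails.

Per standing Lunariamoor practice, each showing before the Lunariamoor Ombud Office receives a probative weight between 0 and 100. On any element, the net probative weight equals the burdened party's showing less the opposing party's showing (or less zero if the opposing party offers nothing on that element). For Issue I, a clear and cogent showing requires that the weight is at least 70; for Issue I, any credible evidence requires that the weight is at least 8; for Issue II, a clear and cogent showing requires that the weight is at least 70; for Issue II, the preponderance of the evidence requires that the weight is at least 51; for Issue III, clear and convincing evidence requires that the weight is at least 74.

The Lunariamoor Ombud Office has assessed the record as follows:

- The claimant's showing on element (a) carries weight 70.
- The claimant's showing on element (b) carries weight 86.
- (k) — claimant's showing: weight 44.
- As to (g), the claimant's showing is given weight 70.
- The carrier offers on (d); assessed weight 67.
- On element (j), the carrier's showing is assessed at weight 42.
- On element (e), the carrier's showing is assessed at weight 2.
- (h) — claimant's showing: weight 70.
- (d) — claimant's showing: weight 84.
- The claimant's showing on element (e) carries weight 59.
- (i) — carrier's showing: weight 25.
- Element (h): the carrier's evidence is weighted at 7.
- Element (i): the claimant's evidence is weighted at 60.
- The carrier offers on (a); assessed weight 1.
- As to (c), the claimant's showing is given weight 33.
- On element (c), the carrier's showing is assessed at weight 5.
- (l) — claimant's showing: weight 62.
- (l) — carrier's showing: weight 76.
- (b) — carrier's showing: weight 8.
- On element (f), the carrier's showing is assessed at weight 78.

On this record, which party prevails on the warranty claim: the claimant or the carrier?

carrier

— Issue I —
Stage I.1 (claimant, a clear and cogent showing, weight is at least 70): (a) net 70−1=69 < 70 — fails; (b) net 86−8=78 ≥ 70 — meets.
  Not every element is met, so the claimant fails to carry Stage I.1.
The carrier prevails on this issue.
— Issue II —
Stage II.1 — burden on claimant; standard: the preponderance of the evidence (weight is at least 51).
    (e): 59 − 2 = 57 ≥ 51 [met]
  The claimant carries Stage II.1; the carrier now bears the burden.
Stage II.2 — burden on carrier; standard: a clear and cogent showing (weight is at least 70).
    (f): 78 ≥ 70 [met]
  Stage II.2 carried; the burden shifts to the claimant.
Stage II.3 — burden on claimant; standard: a clear and cogent showing (weight is at least 70).
    (g): 70 ≥ 70 [met]
  All elements met at the final stage.
With every stage satisfied, the claimant prevails on this issue.
— Issue III —
Stage III.1 — burden on claimant; standard: clear and convincing evidence (weight is at least 74).
    (h): 70 − 7 = 63 < 74 [not met]
  Not every element is met, so the claimant fails to carry Stage III.1.
The analysis ends at Stage III.1; the carrier prevails on this issue.
Per-issue: Issue I → carrier; Issue II → claimant; Issue III → carrier. The claimant must prevail on a majority of issues; overall, the carrier prevails.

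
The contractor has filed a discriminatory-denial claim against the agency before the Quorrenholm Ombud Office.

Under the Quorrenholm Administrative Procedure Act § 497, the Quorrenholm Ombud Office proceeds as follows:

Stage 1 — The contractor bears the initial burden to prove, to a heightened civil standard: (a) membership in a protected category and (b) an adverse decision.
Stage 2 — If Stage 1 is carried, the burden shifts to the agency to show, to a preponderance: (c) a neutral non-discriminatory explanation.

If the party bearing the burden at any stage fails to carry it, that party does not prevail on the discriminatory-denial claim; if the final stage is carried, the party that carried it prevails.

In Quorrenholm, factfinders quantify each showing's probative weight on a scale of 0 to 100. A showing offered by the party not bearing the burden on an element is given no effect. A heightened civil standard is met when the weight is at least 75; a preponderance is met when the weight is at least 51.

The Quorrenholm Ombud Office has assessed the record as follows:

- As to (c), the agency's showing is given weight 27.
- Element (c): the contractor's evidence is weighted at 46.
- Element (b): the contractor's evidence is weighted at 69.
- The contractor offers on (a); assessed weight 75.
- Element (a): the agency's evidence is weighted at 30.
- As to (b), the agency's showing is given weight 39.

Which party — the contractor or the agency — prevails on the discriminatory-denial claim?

Stage 1 (contractor, a heightened civil standard, weight is at least 75): (a) 75 (agency's 30 disregarded) ≥ 75 — meets; (b) 69 (agency's 39 disregarded) < 75 — fails.
  The contractor does not carry Stage 1.
The agency prevails.

agency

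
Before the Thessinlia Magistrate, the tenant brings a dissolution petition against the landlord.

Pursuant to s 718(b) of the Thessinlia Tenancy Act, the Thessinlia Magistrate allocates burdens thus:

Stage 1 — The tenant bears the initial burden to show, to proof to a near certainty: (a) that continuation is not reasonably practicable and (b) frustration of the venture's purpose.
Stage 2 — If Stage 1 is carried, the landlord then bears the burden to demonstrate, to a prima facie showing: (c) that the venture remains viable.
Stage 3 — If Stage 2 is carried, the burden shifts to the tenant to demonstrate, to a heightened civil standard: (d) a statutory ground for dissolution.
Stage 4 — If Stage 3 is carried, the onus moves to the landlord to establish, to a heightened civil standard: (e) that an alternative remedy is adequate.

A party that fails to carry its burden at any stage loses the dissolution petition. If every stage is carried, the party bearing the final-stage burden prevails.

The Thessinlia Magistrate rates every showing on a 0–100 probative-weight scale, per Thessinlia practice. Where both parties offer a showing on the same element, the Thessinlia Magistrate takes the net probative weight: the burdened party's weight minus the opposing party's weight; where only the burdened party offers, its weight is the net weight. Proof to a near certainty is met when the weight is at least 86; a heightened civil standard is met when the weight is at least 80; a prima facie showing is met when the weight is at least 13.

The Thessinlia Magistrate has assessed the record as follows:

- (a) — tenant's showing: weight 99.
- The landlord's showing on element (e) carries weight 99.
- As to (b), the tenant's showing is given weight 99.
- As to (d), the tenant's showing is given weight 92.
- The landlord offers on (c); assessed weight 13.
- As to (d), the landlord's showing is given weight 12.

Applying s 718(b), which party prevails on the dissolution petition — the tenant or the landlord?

landlord

Stage 1 — burden on tenant; standard: proof to a near certainty (weight is at least 86).
    (a): 99 ≥ 86 [met]
    (b): 99 ≥ 86 [met]
  All elements met. The burden passes to the landlord.
Stage 2 — burden on landlord; standard: a prima facie showing (weight is at least 13).
    (c): 13 ≥ 13 [met]
  All elements met. The burden passes to the tenant.
Stage 3 — burden on tenant; standard: a heightened civil standard (weight is at least 80).
    (d): 92 − 12 = 80 ≥ 80 [met]
  Stage 3 carried; the burden shifts to the landlord.
Stage 4 — burden on landlord; standard: a heightened civil standard (weight is at least 80).
    (e): 99 ≥ 80 [met]
  All elements met at the final stage.
Every stage carried; the landlord prevails.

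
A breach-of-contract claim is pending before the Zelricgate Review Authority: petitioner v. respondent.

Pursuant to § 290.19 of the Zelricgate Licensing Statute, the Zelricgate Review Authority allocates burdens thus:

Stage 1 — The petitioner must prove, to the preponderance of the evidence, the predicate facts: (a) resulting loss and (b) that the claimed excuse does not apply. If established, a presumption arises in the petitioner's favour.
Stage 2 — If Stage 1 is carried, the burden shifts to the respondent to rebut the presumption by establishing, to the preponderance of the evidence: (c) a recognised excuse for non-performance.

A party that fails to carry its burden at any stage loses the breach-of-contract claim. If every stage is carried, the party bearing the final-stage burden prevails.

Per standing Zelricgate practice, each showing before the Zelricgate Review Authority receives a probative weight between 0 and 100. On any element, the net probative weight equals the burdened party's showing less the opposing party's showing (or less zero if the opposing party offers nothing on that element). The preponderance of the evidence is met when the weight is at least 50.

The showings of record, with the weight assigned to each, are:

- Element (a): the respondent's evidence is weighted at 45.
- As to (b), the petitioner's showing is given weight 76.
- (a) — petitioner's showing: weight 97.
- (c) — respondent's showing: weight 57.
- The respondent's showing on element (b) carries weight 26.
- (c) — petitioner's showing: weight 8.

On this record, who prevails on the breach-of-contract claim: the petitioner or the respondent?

petitioner

Stage 1 (petitioner, the preponderance of the evidence, weight is at least 50): (a) net 97−45=52 ≥ 50 — meets; (b) net 76−26=50 ≥ 50 — meets.
  All elements met. The burden passes to the respondent.
Stage 2 (respondent, the preponderance of the evidence, weight is at least 50): (c) net 57−8=49 < 50 — fails.
  The respondent does not carry Stage 2.
The petitioner prevails.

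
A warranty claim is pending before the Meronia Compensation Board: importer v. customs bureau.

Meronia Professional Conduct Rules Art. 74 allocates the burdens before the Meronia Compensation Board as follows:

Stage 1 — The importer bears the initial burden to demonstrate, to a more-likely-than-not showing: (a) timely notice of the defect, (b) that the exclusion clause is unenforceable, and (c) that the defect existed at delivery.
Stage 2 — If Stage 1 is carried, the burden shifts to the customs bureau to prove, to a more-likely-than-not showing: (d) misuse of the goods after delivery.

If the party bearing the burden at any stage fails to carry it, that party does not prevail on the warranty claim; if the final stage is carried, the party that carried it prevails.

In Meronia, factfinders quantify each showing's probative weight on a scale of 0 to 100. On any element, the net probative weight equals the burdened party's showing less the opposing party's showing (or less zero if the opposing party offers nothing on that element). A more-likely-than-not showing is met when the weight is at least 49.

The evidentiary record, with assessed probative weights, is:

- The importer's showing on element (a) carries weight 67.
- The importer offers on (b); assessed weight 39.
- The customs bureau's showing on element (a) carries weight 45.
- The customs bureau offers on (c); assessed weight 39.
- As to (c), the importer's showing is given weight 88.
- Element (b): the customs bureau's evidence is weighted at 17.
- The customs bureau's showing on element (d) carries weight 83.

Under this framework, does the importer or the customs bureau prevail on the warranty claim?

customs bureau

Stage 1 — burden on importer; standard: a more-likely-than-not showing (weight is at least 49).
    (a): 67 − 45 = 22 < 49 [not met]
    (b): 39 − 17 = 22 < 49 [not met]
    (c): 88 − 39 = 49 ≥ 49 [met]
  The importer does not carry Stage 1.
So the customs bureau prevails.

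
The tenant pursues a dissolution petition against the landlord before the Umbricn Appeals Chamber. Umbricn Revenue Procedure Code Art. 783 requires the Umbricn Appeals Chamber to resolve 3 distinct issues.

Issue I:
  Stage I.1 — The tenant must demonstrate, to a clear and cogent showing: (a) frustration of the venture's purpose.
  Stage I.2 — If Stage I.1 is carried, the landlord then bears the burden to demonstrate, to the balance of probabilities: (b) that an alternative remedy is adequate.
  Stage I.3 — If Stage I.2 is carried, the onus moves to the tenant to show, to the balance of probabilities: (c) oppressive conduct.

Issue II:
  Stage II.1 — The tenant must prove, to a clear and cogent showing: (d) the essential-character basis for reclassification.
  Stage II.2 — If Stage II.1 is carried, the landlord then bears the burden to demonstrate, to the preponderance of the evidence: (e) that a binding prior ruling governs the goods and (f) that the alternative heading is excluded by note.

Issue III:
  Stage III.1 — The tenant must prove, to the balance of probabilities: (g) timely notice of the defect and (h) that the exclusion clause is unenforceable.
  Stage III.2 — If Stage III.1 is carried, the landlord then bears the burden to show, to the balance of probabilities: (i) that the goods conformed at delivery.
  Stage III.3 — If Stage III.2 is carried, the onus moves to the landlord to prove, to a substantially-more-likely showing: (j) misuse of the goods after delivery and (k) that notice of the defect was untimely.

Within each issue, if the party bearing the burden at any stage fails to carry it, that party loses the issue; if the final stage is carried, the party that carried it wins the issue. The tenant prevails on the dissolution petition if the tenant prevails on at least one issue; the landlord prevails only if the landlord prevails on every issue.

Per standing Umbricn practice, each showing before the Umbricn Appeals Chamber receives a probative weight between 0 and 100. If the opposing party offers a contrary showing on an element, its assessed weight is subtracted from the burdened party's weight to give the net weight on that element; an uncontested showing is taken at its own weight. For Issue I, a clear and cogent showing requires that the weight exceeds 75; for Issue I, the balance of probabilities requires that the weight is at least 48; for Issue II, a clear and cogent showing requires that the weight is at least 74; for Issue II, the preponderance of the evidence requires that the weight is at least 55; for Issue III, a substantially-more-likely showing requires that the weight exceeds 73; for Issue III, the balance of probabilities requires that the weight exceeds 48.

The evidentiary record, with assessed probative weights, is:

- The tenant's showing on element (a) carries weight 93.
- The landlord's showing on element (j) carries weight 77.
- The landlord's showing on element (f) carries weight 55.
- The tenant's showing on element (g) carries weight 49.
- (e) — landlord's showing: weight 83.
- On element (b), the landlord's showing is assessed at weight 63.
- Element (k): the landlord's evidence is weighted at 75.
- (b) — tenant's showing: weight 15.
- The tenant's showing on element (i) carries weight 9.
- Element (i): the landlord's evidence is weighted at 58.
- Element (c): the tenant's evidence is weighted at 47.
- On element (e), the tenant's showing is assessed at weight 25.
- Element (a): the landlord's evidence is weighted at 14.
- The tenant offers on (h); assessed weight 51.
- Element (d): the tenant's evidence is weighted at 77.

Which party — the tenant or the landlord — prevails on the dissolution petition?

— Issue I —
At Stage I.1 the tenant must meet a clear and cogent showing (weight exceeds 75): on (a) the weight is 93 less the opposing 14 gives net 79, > 75, so (a) meets the standard.
  Stage I.1 carried; the burden shifts to the landlord.
At Stage I.2 the landlord must meet the balance of probabilities (weight is at least 48): on (b) the weight is 63 less the opposing 15 gives net 48, which does reach 48, so (b) meets the standard.
  Stage I.2 carried; the burden shifts to the tenant.
At Stage I.3 the tenant must meet the balance of probabilities (weight is at least 48): on (c) the weight is 47, < 48, so (c) does not meet the standard.
  Not every element is met, so the tenant fails to carry Stage I.3.
So the landlord prevails on this issue.
— Issue II —
Stage II.1 (tenant, a clear and cogent showing, weight is at least 74): (d) 77 ≥ 74 — meets.
  All elements met. The burden passes to the landlord.
Stage II.2 (landlord, the preponderance of the evidence, weight is at least 55): (e) net 83−25=58 ≥ 55 — meets; (f) 55 ≥ 55 — meets.
  The landlord carries the last stage.
Every stage carried; the landlord prevails on this issue.
— Issue III —
Stage III.1 — burden on tenant; standard: the balance of probabilities (weight exceeds 48).
    (g): 49 > 48 [met]
    (h): 51 > 48 [met]
  Stage III.1 is satisfied; the onus moves to the landlord.
Stage III.2 — burden on landlord; standard: the balance of probabilities (weight exceeds 48).
    (i): 58 − 9 = 49 > 48 [met]
  Stage III.2 is satisfied; the landlord continues to bear the burden.
Stage III.3 — burden on landlord; standard: a substantially-more-likely showing (weight exceeds 73).
    (j): 77 > 73 [met]
    (k): 75 > 73 [met]
  Stage III.3 carried; the final stage is satisfied.
Every stage carried; the landlord prevails on this issue.
Per-issue: Issue I → landlord; Issue II → landlord; Issue III → landlord. The tenant must prevail on at least one issue; overall, the landlord prevails.

landlord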